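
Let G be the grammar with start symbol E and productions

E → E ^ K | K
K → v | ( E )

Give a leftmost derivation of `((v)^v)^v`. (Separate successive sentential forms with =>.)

E => E^K => K^K => (E)^K => (E^K)^K => (K^K)^K => ((E)^K)^K => ((K)^K)^K => ((v)^K)^K => ((v)^v)^K => ((v)^v)^v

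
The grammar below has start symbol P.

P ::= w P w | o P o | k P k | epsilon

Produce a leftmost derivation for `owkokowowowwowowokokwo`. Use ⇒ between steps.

P ⇒ oPo   [P ::= o P o]
oPo ⇒ owPwo   [P ::= w P w]
owPwo ⇒ owkPkwo   [P ::= k P k]
owkPkwo ⇒ owkoPokwo   [P ::= o P o]
owkoPokwo ⇒ owkokPkokwo   [P ::= k P k]
owkokPkokwo ⇒ owkokoPokokwo   [P ::= o P o]
owkokoPokokwo ⇒ owkokowPwokokwo   [P ::= w P w]
owkokowPwokokwo ⇒ owkokowoPowokokwo   [P ::= o P o]
owkokowoPowokokwo ⇒ owkokowowPwowokokwo   [P ::= w P w]
owkokowowPwowokokwo ⇒ owkokowowoPowowokokwo   [P ::= o P o]
owkokowowoPowowokokwo ⇒ owkokowowowPwowowokokwo   [P ::= w P w]
owkokowowowPwowowokokwo ⇒ owkokowowowwowowokokwo   [P ::= epsilon]

P ⇒ oPo ⇒ owPwo ⇒ owkPkwo ⇒ owkoPokwo ⇒ owkokPkokwo ⇒ owkokoPokokwo ⇒ owkokowPwokokwo ⇒ owkokowoPowokokwo ⇒ owkokowowPwowokokwo ⇒ owkokowowoPowowokokwo ⇒ owkokowowowPwowowokokwo ⇒ owkokowowowwowowokokwo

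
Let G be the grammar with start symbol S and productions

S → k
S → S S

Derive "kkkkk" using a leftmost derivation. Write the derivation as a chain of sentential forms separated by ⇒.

S ⇒ SS   [S → S S]
SS ⇒ SSS   [S → S S]
SSS ⇒ kSS   [S → k]
kSS ⇒ kSSS   [S → S S]
kSSS ⇒ kkSS   [S → k]
kkSS ⇒ kkkS   [S → k]
kkkS ⇒ kkkSS   [S → S S]
kkkSS ⇒ kkkkS   [S → k]
kkkkS ⇒ kkkkk   [S → k]

S ⇒ SS ⇒ SSS ⇒ kSS ⇒ kSSS ⇒ kkSS ⇒ kkkS ⇒ kkkSS ⇒ kkkkS ⇒ kkkkk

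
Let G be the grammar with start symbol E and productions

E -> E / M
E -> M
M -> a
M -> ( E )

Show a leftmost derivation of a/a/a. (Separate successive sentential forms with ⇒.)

E⇒E/M⇒E/M/M⇒M/M/M⇒a/M/M⇒a/a/M⇒a/a/a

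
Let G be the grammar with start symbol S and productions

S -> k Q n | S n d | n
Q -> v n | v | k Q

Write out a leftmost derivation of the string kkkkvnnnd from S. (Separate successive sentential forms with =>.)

S=>Snd=>kQnnd=>kkQnnd=>kkkQnnd=>kkkkQnnd=>kkkkvnnnd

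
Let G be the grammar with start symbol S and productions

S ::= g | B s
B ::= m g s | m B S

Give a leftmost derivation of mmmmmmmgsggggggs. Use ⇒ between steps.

S⇒Bs⇒mBSs⇒mmBSSs⇒mmmBSSSs⇒mmmmBSSSSs⇒mmmmmBSSSSSs⇒mmmmmmBSSSSSSs⇒mmmmmmmgsSSSSSSs⇒mmmmmmmgsgSSSSSs⇒mmmmmmmgsggSSSSs⇒mmmmmmmgsgggSSSs⇒mmmmmmmgsggggSSs⇒mmmmmmmgsgggggSs⇒mmmmmmmgsggggggs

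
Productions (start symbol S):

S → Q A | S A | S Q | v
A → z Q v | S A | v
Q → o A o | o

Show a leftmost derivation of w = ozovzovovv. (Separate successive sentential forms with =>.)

S => SA   [S → S A]
SA => QAA   [S → Q A]
QAA => oAA   [Q → o]
oAA => ozQvA   [A → z Q v]
ozQvA => ozoAovA   [Q → o A o]
ozoAovA => ozoSAovA   [A → S A]
ozoSAovA => ozovAovA   [S → v]
ozovAovA => ozovzQvovA   [A → z Q v]
ozovzQvovA => ozovzovovA   [Q → o]
ozovzovovA => ozovzovovv   [A → v]

S=>SA=>QAA=>oAA=>ozQvA=>ozoAovA=>ozoSAovA=>ozovAovA=>ozovzQvovA=>ozovzovovA=>ozovzovovv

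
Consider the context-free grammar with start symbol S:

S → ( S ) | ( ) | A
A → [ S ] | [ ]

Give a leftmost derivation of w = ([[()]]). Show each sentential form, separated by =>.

S => (S) => (A) => ([S]) => ([A]) => ([[S]]) => ([[()]])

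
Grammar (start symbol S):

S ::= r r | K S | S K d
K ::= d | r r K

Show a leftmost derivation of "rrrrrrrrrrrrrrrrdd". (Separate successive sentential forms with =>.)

S => SKd   [S ::= S K d]
SKd => rrKd   [S ::= r r]
rrKd => rrrrKd   [K ::= r r K]
rrrrKd => rrrrrrKd   [K ::= r r K]
rrrrrrKd => rrrrrrrrKd   [K ::= r r K]
rrrrrrrrKd => rrrrrrrrrrKd   [K ::= r r K]
rrrrrrrrrrKd => rrrrrrrrrrrrKd   [K ::= r r K]
rrrrrrrrrrrrKd => rrrrrrrrrrrrrrKd   [K ::= r r K]
rrrrrrrrrrrrrrKd => rrrrrrrrrrrrrrrrKd   [K ::= r r K]
rrrrrrrrrrrrrrrrKd => rrrrrrrrrrrrrrrrdd   [K ::= d]

S => SKd => rrKd => rrrrKd => rrrrrrKd => rrrrrrrrKd => rrrrrrrrrrKd => rrrrrrrrrrrrKd => rrrrrrrrrrrrrrKd => rrrrrrrrrrrrrrrrKd => rrrrrrrrrrrrrrrrdd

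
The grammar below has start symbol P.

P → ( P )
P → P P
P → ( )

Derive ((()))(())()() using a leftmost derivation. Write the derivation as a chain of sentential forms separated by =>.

P => PP => PPP => PPPP => (P)PPP => ((P))PPP => ((()))PPP => ((()))(P)PP => ((()))(())PP => ((()))(())()P => ((()))(())()()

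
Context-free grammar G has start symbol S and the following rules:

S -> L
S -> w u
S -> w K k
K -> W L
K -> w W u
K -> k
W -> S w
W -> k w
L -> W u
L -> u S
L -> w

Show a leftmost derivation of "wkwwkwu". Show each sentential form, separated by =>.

S=>L=>Wu=>Swu=>wKkwu=>wWLkwu=>wkwLkwu=>wkwwkwu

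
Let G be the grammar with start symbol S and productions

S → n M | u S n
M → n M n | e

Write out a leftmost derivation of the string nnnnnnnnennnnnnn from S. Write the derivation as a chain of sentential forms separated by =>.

S => nM => nnMn => nnnMnn => nnnnMnnn => nnnnnMnnnn => nnnnnnMnnnnn => nnnnnnnMnnnnnn => nnnnnnnnMnnnnnnn => nnnnnnnnennnnnnn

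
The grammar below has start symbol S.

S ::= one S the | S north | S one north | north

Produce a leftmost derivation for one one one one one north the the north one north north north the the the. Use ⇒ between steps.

S ⇒ one S the ⇒ one one S the the ⇒ one one one S the the the ⇒ one one one S north the the the ⇒ one one one S north north the the the ⇒ one one one S one north north north the the the ⇒ one one one S north one north north north the the the ⇒ one one one one S the north one north north north the the the ⇒ one one one one one S the the north one north north north the the the ⇒ one one one one one north the the north one north north north the the the

S ⇒ one S the   [S ::= one S the]
one S the ⇒ one one S the the   [S ::= one S the]
one one S the the ⇒ one one one S the the the   [S ::= one S the]
one one one S the the the ⇒ one one one S north the the the   [S ::= S north]
one one one S north the the the ⇒ one one one S north north the the the   [S ::= S north]
one one one S north north the the the ⇒ one one one S one north north north the the the   [S ::= S one north]
one one one S one north north north the the the ⇒ one one one S north one north north north the the the   [S ::= S north]
one one one S north one north north north the the the ⇒ one one one one S the north one north north north the the the   [S ::= one S the]
one one one one S the north one north north north the the the ⇒ one one one one one S the the north one north north north the the the   [S ::= one S the]
one one one one one S the the north one north north north the the the ⇒ one one one one one north the the north one north north north the the the   [S ::= north]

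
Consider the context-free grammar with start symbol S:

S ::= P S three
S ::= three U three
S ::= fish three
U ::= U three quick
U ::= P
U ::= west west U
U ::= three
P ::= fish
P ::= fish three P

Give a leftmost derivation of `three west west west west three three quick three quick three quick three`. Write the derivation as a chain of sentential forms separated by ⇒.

S ⇒ three U three   [S ::= three U three]
three U three ⇒ three west west U three   [U ::= west west U]
three west west U three ⇒ three west west west west U three   [U ::= west west U]
three west west west west U three ⇒ three west west west west U three quick three   [U ::= U three quick]
three west west west west U three quick three ⇒ three west west west west U three quick three quick three   [U ::= U three quick]
three west west west west U three quick three quick three ⇒ three west west west west U three quick three quick three quick three   [U ::= U three quick]
three west west west west U three quick three quick three quick three ⇒ three west west west west three three quick three quick three quick three   [U ::= three]

S ⇒ three U three ⇒ three west west U three ⇒ three west west west west U three ⇒ three west west west west U three quick three ⇒ three west west west west U three quick three quick three ⇒ three west west west west U three quick three quick three quick three ⇒ three west west west west three three quick three quick three quick three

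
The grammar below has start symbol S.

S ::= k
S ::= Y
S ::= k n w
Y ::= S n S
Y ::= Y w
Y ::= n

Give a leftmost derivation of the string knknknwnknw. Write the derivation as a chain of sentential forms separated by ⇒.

S ⇒ Y   [S ::= Y]
Y ⇒ SnS   [Y ::= S n S]
SnS ⇒ YnS   [S ::= Y]
YnS ⇒ SnSnS   [Y ::= S n S]
SnSnS ⇒ knSnS   [S ::= k]
knSnS ⇒ knYnS   [S ::= Y]
knYnS ⇒ knSnSnS   [Y ::= S n S]
knSnSnS ⇒ knknSnS   [S ::= k]
knknSnS ⇒ knknknwnS   [S ::= k n w]
knknknwnS ⇒ knknknwnknw   [S ::= k n w]

S⇒Y⇒SnS⇒YnS⇒SnSnS⇒knSnS⇒knYnS⇒knSnSnS⇒knknSnS⇒knknknwnS⇒knknknwnknw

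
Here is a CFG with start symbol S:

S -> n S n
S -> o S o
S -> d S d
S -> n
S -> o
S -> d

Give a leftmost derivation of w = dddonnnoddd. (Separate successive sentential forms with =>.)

S => dSd => ddSdd => dddSddd => dddoSoddd => dddonSnoddd => dddonnnoddd

S => dSd   [S -> d S d]
dSd => ddSdd   [S -> d S d]
ddSdd => dddSddd   [S -> d S d]
dddSddd => dddoSoddd   [S -> o S o]
dddoSoddd => dddonSnoddd   [S -> n S n]
dddonSnoddd => dddonnnoddd   [S -> n]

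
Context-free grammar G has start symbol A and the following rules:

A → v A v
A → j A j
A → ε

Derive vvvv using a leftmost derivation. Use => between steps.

A => vAv => vvAvv => vvvv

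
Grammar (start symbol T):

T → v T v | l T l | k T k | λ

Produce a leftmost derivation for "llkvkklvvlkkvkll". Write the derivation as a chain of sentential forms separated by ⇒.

T ⇒ lTl ⇒ llTll ⇒ llkTkll ⇒ llkvTvkll ⇒ llkvkTkvkll ⇒ llkvkkTkkvkll ⇒ llkvkklTlkkvkll ⇒ llkvkklvTvlkkvkll ⇒ llkvkklvvlkkvkll

T ⇒ lTl   [T → l T l]
lTl ⇒ llTll   [T → l T l]
llTll ⇒ llkTkll   [T → k T k]
llkTkll ⇒ llkvTvkll   [T → v T v]
llkvTvkll ⇒ llkvkTkvkll   [T → k T k]
llkvkTkvkll ⇒ llkvkkTkkvkll   [T → k T k]
llkvkkTkkvkll ⇒ llkvkklTlkkvkll   [T → l T l]
llkvkklTlkkvkll ⇒ llkvkklvTvlkkvkll   [T → v T v]
llkvkklvTvlkkvkll ⇒ llkvkklvvlkkvkll   [T → λ]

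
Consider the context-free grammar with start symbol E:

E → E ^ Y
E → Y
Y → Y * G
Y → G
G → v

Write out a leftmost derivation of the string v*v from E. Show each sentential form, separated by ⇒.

E ⇒ Y   [E → Y]
Y ⇒ Y*G   [Y → Y * G]
Y*G ⇒ G*G   [Y → G]
G*G ⇒ v*G   [G → v]
v*G ⇒ v*v   [G → v]

E⇒Y⇒Y*G⇒G*G⇒v*G⇒v*v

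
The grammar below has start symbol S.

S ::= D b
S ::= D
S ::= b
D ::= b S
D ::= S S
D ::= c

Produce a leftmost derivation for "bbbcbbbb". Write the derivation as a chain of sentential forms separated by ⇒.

S ⇒ Db ⇒ bSb ⇒ bDbb ⇒ bbSbb ⇒ bbDbb ⇒ bbbSbb ⇒ bbbDbb ⇒ bbbSSbb ⇒ bbbDSbb ⇒ bbbSSSbb ⇒ bbbDSSbb ⇒ bbbcSSbb ⇒ bbbcbSbb ⇒ bbbcbbbb

S ⇒ Db   [S ::= D b]
Db ⇒ bSb   [D ::= b S]
bSb ⇒ bDbb   [S ::= D b]
bDbb ⇒ bbSbb   [D ::= b S]
bbSbb ⇒ bbDbb   [S ::= D]
bbDbb ⇒ bbbSbb   [D ::= b S]
bbbSbb ⇒ bbbDbb   [S ::= D]
bbbDbb ⇒ bbbSSbb   [D ::= S S]
bbbSSbb ⇒ bbbDSbb   [S ::= D]
bbbDSbb ⇒ bbbSSSbb   [D ::= S S]
bbbSSSbb ⇒ bbbDSSbb   [S ::= D]
bbbDSSbb ⇒ bbbcSSbb   [D ::= c]
bbbcSSbb ⇒ bbbcbSbb   [S ::= b]
bbbcbSbb ⇒ bbbcbbbb   [S ::= b]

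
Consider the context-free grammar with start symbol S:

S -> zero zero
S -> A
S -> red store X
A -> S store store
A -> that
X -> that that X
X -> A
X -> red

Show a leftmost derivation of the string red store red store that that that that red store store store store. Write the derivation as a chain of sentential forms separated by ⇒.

S ⇒ A ⇒ S store store ⇒ red store X store store ⇒ red store A store store ⇒ red store S store store store store ⇒ red store red store X store store store store ⇒ red store red store that that X store store store store ⇒ red store red store that that that that X store store store store ⇒ red store red store that that that that red store store store store

S ⇒ A   [S -> A]
A ⇒ S store store   [A -> S store store]
S store store ⇒ red store X store store   [S -> red store X]
red store X store store ⇒ red store A store store   [X -> A]
red store A store store ⇒ red store S store store store store   [A -> S store store]
red store S store store store store ⇒ red store red store X store store store store   [S -> red store X]
red store red store X store store store store ⇒ red store red store that that X store store store store   [X -> that that X]
red store red store that that X store store store store ⇒ red store red store that that that that X store store store store   [X -> that that X]
red store red store that that that that X store store store store ⇒ red store red store that that that that red store store store store   [X -> red]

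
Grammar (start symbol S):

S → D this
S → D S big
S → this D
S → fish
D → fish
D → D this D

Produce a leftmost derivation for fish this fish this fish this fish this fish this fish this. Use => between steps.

S => D this   [S → D this]
D this => D this D this   [D → D this D]
D this D this => D this D this D this   [D → D this D]
D this D this D this => fish this D this D this   [D → fish]
fish this D this D this => fish this fish this D this   [D → fish]
fish this fish this D this => fish this fish this D this D this   [D → D this D]
fish this fish this D this D this => fish this fish this D this D this D this   [D → D this D]
fish this fish this D this D this D this => fish this fish this D this D this D this D this   [D → D this D]
fish this fish this D this D this D this D this => fish this fish this fish this D this D this D this   [D → fish]
fish this fish this fish this D this D this D this => fish this fish this fish this fish this D this D this   [D → fish]
fish this fish this fish this fish this D this D this => fish this fish this fish this fish this fish this D this   [D → fish]
fish this fish this fish this fish this fish this D this => fish this fish this fish this fish this fish this fish this   [D → fish]

S => D this => D this D this => D this D this D this => fish this D this D this => fish this fish this D this => fish this fish this D this D this => fish this fish this D this D this D this => fish this fish this D this D this D this D this => fish this fish this fish this D this D this D this => fish this fish this fish this fish this D this D this => fish this fish this fish this fish this fish this D this => fish this fish this fish this fish this fish this fish this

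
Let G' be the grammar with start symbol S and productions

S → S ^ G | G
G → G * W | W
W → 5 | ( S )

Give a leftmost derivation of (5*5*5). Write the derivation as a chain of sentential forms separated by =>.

S => G => W => (S) => (G) => (G*W) => (G*W*W) => (W*W*W) => (5*W*W) => (5*5*W) => (5*5*5)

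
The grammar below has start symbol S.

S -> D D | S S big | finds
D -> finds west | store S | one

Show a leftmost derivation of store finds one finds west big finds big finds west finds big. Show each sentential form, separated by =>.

S => S S big => D D S big => store S D S big => store S S big D S big => store S S big S big D S big => store finds S big S big D S big => store finds D D big S big D S big => store finds one D big S big D S big => store finds one finds west big S big D S big => store finds one finds west big finds big D S big => store finds one finds west big finds big finds west S big => store finds one finds west big finds big finds west finds big

S => S S big   [S -> S S big]
S S big => D D S big   [S -> D D]
D D S big => store S D S big   [D -> store S]
store S D S big => store S S big D S big   [S -> S S big]
store S S big D S big => store S S big S big D S big   [S -> S S big]
store S S big S big D S big => store finds S big S big D S big   [S -> finds]
store finds S big S big D S big => store finds D D big S big D S big   [S -> D D]
store finds D D big S big D S big => store finds one D big S big D S big   [D -> one]
store finds one D big S big D S big => store finds one finds west big S big D S big   [D -> finds west]
store finds one finds west big S big D S big => store finds one finds west big finds big D S big   [S -> finds]
store finds one finds west big finds big D S big => store finds one finds west big finds big finds west S big   [D -> finds west]
store finds one finds west big finds big finds west S big => store finds one finds west big finds big finds west finds big   [S -> finds]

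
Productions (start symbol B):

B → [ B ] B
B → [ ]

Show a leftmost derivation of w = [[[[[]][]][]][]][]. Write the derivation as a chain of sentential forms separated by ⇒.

B ⇒ [B]B   [B → [ B ] B]
[B]B ⇒ [[B]B]B   [B → [ B ] B]
[[B]B]B ⇒ [[[B]B]B]B   [B → [ B ] B]
[[[B]B]B]B ⇒ [[[[B]B]B]B]B   [B → [ B ] B]
[[[[B]B]B]B]B ⇒ [[[[[]]B]B]B]B   [B → [ ]]
[[[[[]]B]B]B]B ⇒ [[[[[]][]]B]B]B   [B → [ ]]
[[[[[]][]]B]B]B ⇒ [[[[[]][]][]]B]B   [B → [ ]]
[[[[[]][]][]]B]B ⇒ [[[[[]][]][]][]]B   [B → [ ]]
[[[[[]][]][]][]]B ⇒ [[[[[]][]][]][]][]   [B → [ ]]

B ⇒ [B]B ⇒ [[B]B]B ⇒ [[[B]B]B]B ⇒ [[[[B]B]B]B]B ⇒ [[[[[]]B]B]B]B ⇒ [[[[[]][]]B]B]B ⇒ [[[[[]][]][]]B]B ⇒ [[[[[]][]][]][]]B ⇒ [[[[[]][]][]][]][]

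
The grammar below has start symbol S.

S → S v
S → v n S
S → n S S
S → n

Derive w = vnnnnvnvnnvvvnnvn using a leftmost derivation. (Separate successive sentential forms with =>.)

S => vnS => vnnSS => vnnSvS => vnnnSSvS => vnnnnSSSvS => vnnnnvnSSSvS => vnnnnvnvnSSSvS => vnnnnvnvnSvSSvS => vnnnnvnvnSvvSSvS => vnnnnvnvnSvvvSSvS => vnnnnvnvnnvvvSSvS => vnnnnvnvnnvvvnSvS => vnnnnvnvnnvvvnnvS => vnnnnvnvnnvvvnnvn

S => vnS   [S → v n S]
vnS => vnnSS   [S → n S S]
vnnSS => vnnSvS   [S → S v]
vnnSvS => vnnnSSvS   [S → n S S]
vnnnSSvS => vnnnnSSSvS   [S → n S S]
vnnnnSSSvS => vnnnnvnSSSvS   [S → v n S]
vnnnnvnSSSvS => vnnnnvnvnSSSvS   [S → v n S]
vnnnnvnvnSSSvS => vnnnnvnvnSvSSvS   [S → S v]
vnnnnvnvnSvSSvS => vnnnnvnvnSvvSSvS   [S → S v]
vnnnnvnvnSvvSSvS => vnnnnvnvnSvvvSSvS   [S → S v]
vnnnnvnvnSvvvSSvS => vnnnnvnvnnvvvSSvS   [S → n]
vnnnnvnvnnvvvSSvS => vnnnnvnvnnvvvnSvS   [S → n]
vnnnnvnvnnvvvnSvS => vnnnnvnvnnvvvnnvS   [S → n]
vnnnnvnvnnvvvnnvS => vnnnnvnvnnvvvnnvn   [S → n]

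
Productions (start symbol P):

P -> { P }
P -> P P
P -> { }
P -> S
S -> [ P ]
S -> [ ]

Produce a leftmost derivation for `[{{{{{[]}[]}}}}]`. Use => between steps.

P=>S=>[P]=>[{P}]=>[{{P}}]=>[{{{P}}}]=>[{{{{P}}}}]=>[{{{{PP}}}}]=>[{{{{{P}P}}}}]=>[{{{{{S}P}}}}]=>[{{{{{[]}P}}}}]=>[{{{{{[]}S}}}}]=>[{{{{{[]}[]}}}}]

P => S   [P -> S]
S => [P]   [S -> [ P ]]
[P] => [{P}]   [P -> { P }]
[{P}] => [{{P}}]   [P -> { P }]
[{{P}}] => [{{{P}}}]   [P -> { P }]
[{{{P}}}] => [{{{{P}}}}]   [P -> { P }]
[{{{{P}}}}] => [{{{{PP}}}}]   [P -> P P]
[{{{{PP}}}}] => [{{{{{P}P}}}}]   [P -> { P }]
[{{{{{P}P}}}}] => [{{{{{S}P}}}}]   [P -> S]
[{{{{{S}P}}}}] => [{{{{{[]}P}}}}]   [S -> [ ]]
[{{{{{[]}P}}}}] => [{{{{{[]}S}}}}]   [P -> S]
[{{{{{[]}S}}}}] => [{{{{{[]}[]}}}}]   [S -> [ ]]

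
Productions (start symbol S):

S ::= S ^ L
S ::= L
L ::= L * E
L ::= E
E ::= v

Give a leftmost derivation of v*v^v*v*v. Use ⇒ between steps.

S ⇒ S^L ⇒ L^L ⇒ L*E^L ⇒ E*E^L ⇒ v*E^L ⇒ v*v^L ⇒ v*v^L*E ⇒ v*v^L*E*E ⇒ v*v^E*E*E ⇒ v*v^v*E*E ⇒ v*v^v*v*E ⇒ v*v^v*v*v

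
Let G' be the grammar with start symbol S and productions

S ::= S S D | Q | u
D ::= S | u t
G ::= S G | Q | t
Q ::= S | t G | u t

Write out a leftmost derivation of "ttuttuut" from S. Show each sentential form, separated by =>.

S => SSD => QSD => tGSD => tSGSD => tQGSD => ttGGSD => ttSGGSD => ttuGGSD => ttutGSD => ttuttSD => ttuttuD => ttuttuut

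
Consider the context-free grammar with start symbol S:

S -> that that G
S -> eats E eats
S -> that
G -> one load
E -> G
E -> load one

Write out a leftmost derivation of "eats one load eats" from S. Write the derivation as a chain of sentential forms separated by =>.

S => eats E eats => eats G eats => eats one load eats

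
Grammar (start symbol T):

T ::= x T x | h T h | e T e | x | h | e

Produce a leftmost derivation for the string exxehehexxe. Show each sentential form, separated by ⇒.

T ⇒ eTe   [T ::= e T e]
eTe ⇒ exTxe   [T ::= x T x]
exTxe ⇒ exxTxxe   [T ::= x T x]
exxTxxe ⇒ exxeTexxe   [T ::= e T e]
exxeTexxe ⇒ exxehThexxe   [T ::= h T h]
exxehThexxe ⇒ exxehehexxe   [T ::= e]

T ⇒ eTe ⇒ exTxe ⇒ exxTxxe ⇒ exxeTexxe ⇒ exxehThexxe ⇒ exxehehexxe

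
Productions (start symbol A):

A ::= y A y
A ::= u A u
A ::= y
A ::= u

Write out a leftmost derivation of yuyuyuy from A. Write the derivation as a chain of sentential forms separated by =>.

A => yAy => yuAuy => yuyAyuy => yuyuyuy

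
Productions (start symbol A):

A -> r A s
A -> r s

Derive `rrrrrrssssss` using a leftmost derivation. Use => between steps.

A => rAs => rrAss => rrrAsss => rrrrAssss => rrrrrAsssss => rrrrrrssssss

A => rAs   [A -> r A s]
rAs => rrAss   [A -> r A s]
rrAss => rrrAsss   [A -> r A s]
rrrAsss => rrrrAssss   [A -> r A s]
rrrrAssss => rrrrrAsssss   [A -> r A s]
rrrrrAsssss => rrrrrrssssss   [A -> r s]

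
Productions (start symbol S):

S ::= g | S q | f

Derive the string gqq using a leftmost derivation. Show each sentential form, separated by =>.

S => Sq   [S ::= S q]
Sq => Sqq   [S ::= S q]
Sqq => gqq   [S ::= g]

S => Sq => Sqq => gqq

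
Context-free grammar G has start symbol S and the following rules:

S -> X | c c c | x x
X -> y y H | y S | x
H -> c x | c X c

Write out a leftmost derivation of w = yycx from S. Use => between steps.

S => X => yyH => yycx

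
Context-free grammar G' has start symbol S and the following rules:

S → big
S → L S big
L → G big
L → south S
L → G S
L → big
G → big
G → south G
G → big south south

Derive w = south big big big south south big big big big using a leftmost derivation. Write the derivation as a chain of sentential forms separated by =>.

S => L S big => G S S big => south G S S big => south big S S big => south big big S big => south big big L S big big => south big big G big S big big => south big big big south south big S big big => south big big big south south big big big big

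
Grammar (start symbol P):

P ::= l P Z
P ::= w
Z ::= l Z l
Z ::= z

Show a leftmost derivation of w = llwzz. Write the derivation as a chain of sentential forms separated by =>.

P => lPZ => llPZZ => llwZZ => llwzZ => llwzz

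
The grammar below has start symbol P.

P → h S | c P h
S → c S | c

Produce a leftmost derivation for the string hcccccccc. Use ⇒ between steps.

P ⇒ hS ⇒ hcS ⇒ hccS ⇒ hcccS ⇒ hccccS ⇒ hcccccS ⇒ hccccccS ⇒ hcccccccS ⇒ hcccccccc

P ⇒ hS   [P → h S]
hS ⇒ hcS   [S → c S]
hcS ⇒ hccS   [S → c S]
hccS ⇒ hcccS   [S → c S]
hcccS ⇒ hccccS   [S → c S]
hccccS ⇒ hcccccS   [S → c S]
hcccccS ⇒ hccccccS   [S → c S]
hccccccS ⇒ hcccccccS   [S → c S]
hcccccccS ⇒ hcccccccc   [S → c]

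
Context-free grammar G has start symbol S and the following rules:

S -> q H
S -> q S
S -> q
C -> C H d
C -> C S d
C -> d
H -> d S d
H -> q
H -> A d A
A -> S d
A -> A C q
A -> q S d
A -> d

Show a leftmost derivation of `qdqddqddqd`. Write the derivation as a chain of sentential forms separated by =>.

S=>qH=>qdSd=>qdqHd=>qdqAdAd=>qdqddAd=>qdqddACqd=>qdqddSdCqd=>qdqddqdCqd=>qdqddqddqd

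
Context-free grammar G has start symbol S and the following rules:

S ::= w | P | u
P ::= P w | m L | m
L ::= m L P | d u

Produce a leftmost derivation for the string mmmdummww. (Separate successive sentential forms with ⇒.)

S⇒P⇒mL⇒mmLP⇒mmmLPP⇒mmmduPP⇒mmmdumP⇒mmmdumPw⇒mmmdumPww⇒mmmdummww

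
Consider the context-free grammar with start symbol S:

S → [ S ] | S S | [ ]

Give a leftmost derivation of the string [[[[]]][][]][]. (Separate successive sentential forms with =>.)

S => SS => [S]S => [SS]S => [SSS]S => [[S]SS]S => [[[S]]SS]S => [[[[]]]SS]S => [[[[]]][]S]S => [[[[]]][][]]S => [[[[]]][][]][]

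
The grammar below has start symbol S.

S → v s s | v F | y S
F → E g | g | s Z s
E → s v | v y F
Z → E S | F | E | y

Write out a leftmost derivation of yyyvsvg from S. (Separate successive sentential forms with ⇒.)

S ⇒ yS ⇒ yyS ⇒ yyyS ⇒ yyyvF ⇒ yyyvEg ⇒ yyyvsvg

S ⇒ yS   [S → y S]
yS ⇒ yyS   [S → y S]
yyS ⇒ yyyS   [S → y S]
yyyS ⇒ yyyvF   [S → v F]
yyyvF ⇒ yyyvEg   [F → E g]
yyyvEg ⇒ yyyvsvg   [E → s v]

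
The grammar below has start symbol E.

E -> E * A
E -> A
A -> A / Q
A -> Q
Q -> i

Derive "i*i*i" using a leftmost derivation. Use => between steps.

E => E*A => E*A*A => A*A*A => Q*A*A => i*A*A => i*Q*A => i*i*A => i*i*Q => i*i*i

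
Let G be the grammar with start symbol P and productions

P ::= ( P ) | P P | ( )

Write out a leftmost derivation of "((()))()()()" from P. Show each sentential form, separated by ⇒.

P ⇒ PP ⇒ PPP ⇒ PPPP ⇒ (P)PPP ⇒ ((P))PPP ⇒ ((()))PPP ⇒ ((()))()PP ⇒ ((()))()()P ⇒ ((()))()()()

P ⇒ PP   [P ::= P P]
PP ⇒ PPP   [P ::= P P]
PPP ⇒ PPPP   [P ::= P P]
PPPP ⇒ (P)PPP   [P ::= ( P )]
(P)PPP ⇒ ((P))PPP   [P ::= ( P )]
((P))PPP ⇒ ((()))PPP   [P ::= ( )]
((()))PPP ⇒ ((()))()PP   [P ::= ( )]
((()))()PP ⇒ ((()))()()P   [P ::= ( )]
((()))()()P ⇒ ((()))()()()   [P ::= ( )]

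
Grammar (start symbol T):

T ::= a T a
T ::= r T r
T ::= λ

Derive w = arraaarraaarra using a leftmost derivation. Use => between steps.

T => aTa   [T ::= a T a]
aTa => arTra   [T ::= r T r]
arTra => arrTrra   [T ::= r T r]
arrTrra => arraTarra   [T ::= a T a]
arraTarra => arraaTaarra   [T ::= a T a]
arraaTaarra => arraaaTaaarra   [T ::= a T a]
arraaaTaaarra => arraaarTraaarra   [T ::= r T r]
arraaarTraaarra => arraaarraaarra   [T ::= λ]

T=>aTa=>arTra=>arrTrra=>arraTarra=>arraaTaarra=>arraaaTaaarra=>arraaarTraaarra=>arraaarraaarra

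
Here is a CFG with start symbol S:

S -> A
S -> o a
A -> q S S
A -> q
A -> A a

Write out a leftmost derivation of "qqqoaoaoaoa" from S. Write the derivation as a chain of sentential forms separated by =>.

S=>A=>qSS=>qAS=>qqSSS=>qqASS=>qqqSSSS=>qqqoaSSS=>qqqoaoaSS=>qqqoaoaoaS=>qqqoaoaoaoa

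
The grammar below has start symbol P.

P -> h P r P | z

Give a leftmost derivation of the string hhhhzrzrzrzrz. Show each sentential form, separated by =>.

P => hPrP   [P -> h P r P]
hPrP => hhPrPrP   [P -> h P r P]
hhPrPrP => hhhPrPrPrP   [P -> h P r P]
hhhPrPrPrP => hhhhPrPrPrPrP   [P -> h P r P]
hhhhPrPrPrPrP => hhhhzrPrPrPrP   [P -> z]
hhhhzrPrPrPrP => hhhhzrzrPrPrP   [P -> z]
hhhhzrzrPrPrP => hhhhzrzrzrPrP   [P -> z]
hhhhzrzrzrPrP => hhhhzrzrzrzrP   [P -> z]
hhhhzrzrzrzrP => hhhhzrzrzrzrz   [P -> z]

P => hPrP => hhPrPrP => hhhPrPrPrP => hhhhPrPrPrPrP => hhhhzrPrPrPrP => hhhhzrzrPrPrP => hhhhzrzrzrPrP => hhhhzrzrzrzrP => hhhhzrzrzrzrz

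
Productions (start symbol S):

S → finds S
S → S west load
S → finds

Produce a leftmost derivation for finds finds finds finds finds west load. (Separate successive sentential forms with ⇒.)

S ⇒ finds S   [S → finds S]
finds S ⇒ finds S west load   [S → S west load]
finds S west load ⇒ finds finds S west load   [S → finds S]
finds finds S west load ⇒ finds finds finds S west load   [S → finds S]
finds finds finds S west load ⇒ finds finds finds finds S west load   [S → finds S]
finds finds finds finds S west load ⇒ finds finds finds finds finds west load   [S → finds]

S ⇒ finds S ⇒ finds S west load ⇒ finds finds S west load ⇒ finds finds finds S west load ⇒ finds finds finds finds S west load ⇒ finds finds finds finds finds west load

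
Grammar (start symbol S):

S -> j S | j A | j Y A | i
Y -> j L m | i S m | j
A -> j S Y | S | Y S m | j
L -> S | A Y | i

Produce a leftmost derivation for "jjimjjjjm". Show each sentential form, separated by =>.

S => jA => jYSm => jjLmSm => jjimSm => jjimjAm => jjimjSm => jjimjjYAm => jjimjjjAm => jjimjjjjm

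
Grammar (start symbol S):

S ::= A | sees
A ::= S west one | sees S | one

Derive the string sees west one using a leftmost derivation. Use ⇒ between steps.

S ⇒ A   [S ::= A]
A ⇒ S west one   [A ::= S west one]
S west one ⇒ sees west one   [S ::= sees]

S ⇒ A ⇒ S west one ⇒ sees west one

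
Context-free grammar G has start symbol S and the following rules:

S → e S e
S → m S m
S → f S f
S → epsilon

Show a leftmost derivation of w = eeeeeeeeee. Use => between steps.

S => eSe => eeSee => eeeSeee => eeeeSeeee => eeeeeSeeeee => eeeeeeeeee

S => eSe   [S → e S e]
eSe => eeSee   [S → e S e]
eeSee => eeeSeee   [S → e S e]
eeeSeee => eeeeSeeee   [S → e S e]
eeeeSeeee => eeeeeSeeeee   [S → e S e]
eeeeeSeeeee => eeeeeeeeee   [S → epsilon]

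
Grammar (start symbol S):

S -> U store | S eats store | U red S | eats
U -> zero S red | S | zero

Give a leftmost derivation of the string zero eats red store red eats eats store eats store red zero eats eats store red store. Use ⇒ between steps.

S ⇒ U red S   [S -> U red S]
U red S ⇒ S red S   [U -> S]
S red S ⇒ U store red S   [S -> U store]
U store red S ⇒ zero S red store red S   [U -> zero S red]
zero S red store red S ⇒ zero eats red store red S   [S -> eats]
zero eats red store red S ⇒ zero eats red store red U red S   [S -> U red S]
zero eats red store red U red S ⇒ zero eats red store red S red S   [U -> S]
zero eats red store red S red S ⇒ zero eats red store red S eats store red S   [S -> S eats store]
zero eats red store red S eats store red S ⇒ zero eats red store red S eats store eats store red S   [S -> S eats store]
zero eats red store red S eats store eats store red S ⇒ zero eats red store red eats eats store eats store red S   [S -> eats]
zero eats red store red eats eats store eats store red S ⇒ zero eats red store red eats eats store eats store red U store   [S -> U store]
zero eats red store red eats eats store eats store red U store ⇒ zero eats red store red eats eats store eats store red zero S red store   [U -> zero S red]
zero eats red store red eats eats store eats store red zero S red store ⇒ zero eats red store red eats eats store eats store red zero S eats store red store   [S -> S eats store]
zero eats red store red eats eats store eats store red zero S eats store red store ⇒ zero eats red store red eats eats store eats store red zero eats eats store red store   [S -> eats]

S ⇒ U red S ⇒ S red S ⇒ U store red S ⇒ zero S red store red S ⇒ zero eats red store red S ⇒ zero eats red store red U red S ⇒ zero eats red store red S red S ⇒ zero eats red store red S eats store red S ⇒ zero eats red store red S eats store eats store red S ⇒ zero eats red store red eats eats store eats store red S ⇒ zero eats red store red eats eats store eats store red U store ⇒ zero eats red store red eats eats store eats store red zero S red store ⇒ zero eats red store red eats eats store eats store red zero S eats store red store ⇒ zero eats red store red eats eats store eats store red zero eats eats store red store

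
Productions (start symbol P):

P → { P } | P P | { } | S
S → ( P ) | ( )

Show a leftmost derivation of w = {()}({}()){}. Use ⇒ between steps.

P ⇒ PP ⇒ {P}P ⇒ {S}P ⇒ {()}P ⇒ {()}PP ⇒ {()}SP ⇒ {()}(P)P ⇒ {()}(PP)P ⇒ {()}({}P)P ⇒ {()}({}S)P ⇒ {()}({}())P ⇒ {()}({}()){}

P ⇒ PP   [P → P P]
PP ⇒ {P}P   [P → { P }]
{P}P ⇒ {S}P   [P → S]
{S}P ⇒ {()}P   [S → ( )]
{()}P ⇒ {()}PP   [P → P P]
{()}PP ⇒ {()}SP   [P → S]
{()}SP ⇒ {()}(P)P   [S → ( P )]
{()}(P)P ⇒ {()}(PP)P   [P → P P]
{()}(PP)P ⇒ {()}({}P)P   [P → { }]
{()}({}P)P ⇒ {()}({}S)P   [P → S]
{()}({}S)P ⇒ {()}({}())P   [S → ( )]
{()}({}())P ⇒ {()}({}()){}   [P → { }]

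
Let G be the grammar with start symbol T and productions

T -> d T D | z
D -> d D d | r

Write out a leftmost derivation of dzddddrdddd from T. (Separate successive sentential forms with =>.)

T=>dTD=>dzD=>dzdDd=>dzddDdd=>dzdddDddd=>dzddddDdddd=>dzddddrdddd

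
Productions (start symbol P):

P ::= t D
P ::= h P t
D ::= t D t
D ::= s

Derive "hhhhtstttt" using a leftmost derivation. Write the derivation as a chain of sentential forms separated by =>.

P => hPt   [P ::= h P t]
hPt => hhPtt   [P ::= h P t]
hhPtt => hhhPttt   [P ::= h P t]
hhhPttt => hhhhPtttt   [P ::= h P t]
hhhhPtttt => hhhhtDtttt   [P ::= t D]
hhhhtDtttt => hhhhtstttt   [D ::= s]

P=>hPt=>hhPtt=>hhhPttt=>hhhhPtttt=>hhhhtDtttt=>hhhhtstttt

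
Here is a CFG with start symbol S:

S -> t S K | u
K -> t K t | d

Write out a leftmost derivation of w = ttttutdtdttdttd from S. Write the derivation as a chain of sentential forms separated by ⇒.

S ⇒ tSK ⇒ ttSKK ⇒ tttSKKK ⇒ ttttSKKKK ⇒ ttttuKKKK ⇒ ttttutKtKKK ⇒ ttttutdtKKK ⇒ ttttutdtdKK ⇒ ttttutdtdtKtK ⇒ ttttutdtdttKttK ⇒ ttttutdtdttdttK ⇒ ttttutdtdttdttd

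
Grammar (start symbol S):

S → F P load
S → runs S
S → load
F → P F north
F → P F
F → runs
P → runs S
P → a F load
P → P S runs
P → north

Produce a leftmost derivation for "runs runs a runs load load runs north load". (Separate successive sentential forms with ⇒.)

S ⇒ F P load ⇒ P F P load ⇒ runs S F P load ⇒ runs F P load F P load ⇒ runs runs P load F P load ⇒ runs runs a F load load F P load ⇒ runs runs a runs load load F P load ⇒ runs runs a runs load load runs P load ⇒ runs runs a runs load load runs north load

S ⇒ F P load   [S → F P load]
F P load ⇒ P F P load   [F → P F]
P F P load ⇒ runs S F P load   [P → runs S]
runs S F P load ⇒ runs F P load F P load   [S → F P load]
runs F P load F P load ⇒ runs runs P load F P load   [F → runs]
runs runs P load F P load ⇒ runs runs a F load load F P load   [P → a F load]
runs runs a F load load F P load ⇒ runs runs a runs load load F P load   [F → runs]
runs runs a runs load load F P load ⇒ runs runs a runs load load runs P load   [F → runs]
runs runs a runs load load runs P load ⇒ runs runs a runs load load runs north load   [P → north]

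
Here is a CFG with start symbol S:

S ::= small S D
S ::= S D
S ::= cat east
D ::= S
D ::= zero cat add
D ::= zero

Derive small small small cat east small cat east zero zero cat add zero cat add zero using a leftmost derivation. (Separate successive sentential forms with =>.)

S => small S D => small S D D => small small S D D D => small small small S D D D D => small small small cat east D D D D => small small small cat east S D D D => small small small cat east small S D D D D => small small small cat east small cat east D D D D => small small small cat east small cat east zero D D D => small small small cat east small cat east zero zero cat add D D => small small small cat east small cat east zero zero cat add zero cat add D => small small small cat east small cat east zero zero cat add zero cat add zero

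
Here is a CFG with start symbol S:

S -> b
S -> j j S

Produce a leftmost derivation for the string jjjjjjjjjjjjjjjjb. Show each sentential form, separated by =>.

S => jjS => jjjjS => jjjjjjS => jjjjjjjjS => jjjjjjjjjjS => jjjjjjjjjjjjS => jjjjjjjjjjjjjjS => jjjjjjjjjjjjjjjjS => jjjjjjjjjjjjjjjjb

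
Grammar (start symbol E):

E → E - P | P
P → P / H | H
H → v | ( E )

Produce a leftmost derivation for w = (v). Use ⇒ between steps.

E ⇒ P ⇒ H ⇒ (E) ⇒ (P) ⇒ (H) ⇒ (v)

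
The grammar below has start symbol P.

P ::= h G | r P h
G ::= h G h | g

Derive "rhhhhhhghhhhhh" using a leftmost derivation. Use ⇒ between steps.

P ⇒ rPh ⇒ rhGh ⇒ rhhGhh ⇒ rhhhGhhh ⇒ rhhhhGhhhh ⇒ rhhhhhGhhhhh ⇒ rhhhhhhGhhhhhh ⇒ rhhhhhhghhhhhh

P ⇒ rPh   [P ::= r P h]
rPh ⇒ rhGh   [P ::= h G]
rhGh ⇒ rhhGhh   [G ::= h G h]
rhhGhh ⇒ rhhhGhhh   [G ::= h G h]
rhhhGhhh ⇒ rhhhhGhhhh   [G ::= h G h]
rhhhhGhhhh ⇒ rhhhhhGhhhhh   [G ::= h G h]
rhhhhhGhhhhh ⇒ rhhhhhhGhhhhhh   [G ::= h G h]
rhhhhhhGhhhhhh ⇒ rhhhhhhghhhhhh   [G ::= g]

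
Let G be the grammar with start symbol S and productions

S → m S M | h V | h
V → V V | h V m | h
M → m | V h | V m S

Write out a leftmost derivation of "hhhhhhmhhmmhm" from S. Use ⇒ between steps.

S ⇒ hV   [S → h V]
hV ⇒ hhVm   [V → h V m]
hhVm ⇒ hhVVm   [V → V V]
hhVVm ⇒ hhhVmVm   [V → h V m]
hhhVmVm ⇒ hhhhVmmVm   [V → h V m]
hhhhVmmVm ⇒ hhhhVVmmVm   [V → V V]
hhhhVVmmVm ⇒ hhhhVVVmmVm   [V → V V]
hhhhVVVmmVm ⇒ hhhhhVmVVmmVm   [V → h V m]
hhhhhVmVVmmVm ⇒ hhhhhhmVVmmVm   [V → h]
hhhhhhmVVmmVm ⇒ hhhhhhmhVmmVm   [V → h]
hhhhhhmhVmmVm ⇒ hhhhhhmhhmmVm   [V → h]
hhhhhhmhhmmVm ⇒ hhhhhhmhhmmhm   [V → h]

S ⇒ hV ⇒ hhVm ⇒ hhVVm ⇒ hhhVmVm ⇒ hhhhVmmVm ⇒ hhhhVVmmVm ⇒ hhhhVVVmmVm ⇒ hhhhhVmVVmmVm ⇒ hhhhhhmVVmmVm ⇒ hhhhhhmhVmmVm ⇒ hhhhhhmhhmmVm ⇒ hhhhhhmhhmmhm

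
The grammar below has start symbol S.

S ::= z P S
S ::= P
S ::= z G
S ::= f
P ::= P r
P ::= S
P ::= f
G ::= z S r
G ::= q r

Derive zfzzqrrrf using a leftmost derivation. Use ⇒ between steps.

S ⇒ zPS ⇒ zfS ⇒ zfzPS ⇒ zfzPrS ⇒ zfzPrrS ⇒ zfzSrrS ⇒ zfzzGrrS ⇒ zfzzqrrrS ⇒ zfzzqrrrf

S ⇒ zPS   [S ::= z P S]
zPS ⇒ zfS   [P ::= f]
zfS ⇒ zfzPS   [S ::= z P S]
zfzPS ⇒ zfzPrS   [P ::= P r]
zfzPrS ⇒ zfzPrrS   [P ::= P r]
zfzPrrS ⇒ zfzSrrS   [P ::= S]
zfzSrrS ⇒ zfzzGrrS   [S ::= z G]
zfzzGrrS ⇒ zfzzqrrrS   [G ::= q r]
zfzzqrrrS ⇒ zfzzqrrrf   [S ::= f]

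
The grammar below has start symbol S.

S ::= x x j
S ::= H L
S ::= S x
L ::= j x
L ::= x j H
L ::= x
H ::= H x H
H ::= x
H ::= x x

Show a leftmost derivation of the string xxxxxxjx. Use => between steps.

S => HL => HxHL => HxHxHL => xxHxHL => xxxxHL => xxxxxL => xxxxxxjH => xxxxxxjx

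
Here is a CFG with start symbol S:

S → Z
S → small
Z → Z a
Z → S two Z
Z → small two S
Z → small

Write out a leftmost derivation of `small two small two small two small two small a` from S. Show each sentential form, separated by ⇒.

S ⇒ Z ⇒ small two S ⇒ small two Z ⇒ small two small two S ⇒ small two small two Z ⇒ small two small two S two Z ⇒ small two small two Z two Z ⇒ small two small two S two Z two Z ⇒ small two small two small two Z two Z ⇒ small two small two small two small two Z ⇒ small two small two small two small two Z a ⇒ small two small two small two small two small a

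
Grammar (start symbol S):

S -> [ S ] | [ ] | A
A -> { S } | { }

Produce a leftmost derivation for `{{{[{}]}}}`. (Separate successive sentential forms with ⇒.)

S ⇒ A ⇒ {S} ⇒ {A} ⇒ {{S}} ⇒ {{A}} ⇒ {{{S}}} ⇒ {{{[S]}}} ⇒ {{{[A]}}} ⇒ {{{[{}]}}}

S ⇒ A   [S -> A]
A ⇒ {S}   [A -> { S }]
{S} ⇒ {A}   [S -> A]
{A} ⇒ {{S}}   [A -> { S }]
{{S}} ⇒ {{A}}   [S -> A]
{{A}} ⇒ {{{S}}}   [A -> { S }]
{{{S}}} ⇒ {{{[S]}}}   [S -> [ S ]]
{{{[S]}}} ⇒ {{{[A]}}}   [S -> A]
{{{[A]}}} ⇒ {{{[{}]}}}   [A -> { }]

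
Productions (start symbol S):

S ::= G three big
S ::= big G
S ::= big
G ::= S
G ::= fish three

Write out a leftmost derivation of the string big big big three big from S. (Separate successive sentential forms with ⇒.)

S ⇒ big G   [S ::= big G]
big G ⇒ big S   [G ::= S]
big S ⇒ big big G   [S ::= big G]
big big G ⇒ big big S   [G ::= S]
big big S ⇒ big big G three big   [S ::= G three big]
big big G three big ⇒ big big S three big   [G ::= S]
big big S three big ⇒ big big big three big   [S ::= big]

S ⇒ big G ⇒ big S ⇒ big big G ⇒ big big S ⇒ big big G three big ⇒ big big S three big ⇒ big big big three big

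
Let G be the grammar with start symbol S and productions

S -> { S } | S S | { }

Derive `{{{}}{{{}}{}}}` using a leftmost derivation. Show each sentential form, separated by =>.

S => {S}   [S -> { S }]
{S} => {SS}   [S -> S S]
{SS} => {{S}S}   [S -> { S }]
{{S}S} => {{{}}S}   [S -> { }]
{{{}}S} => {{{}}{S}}   [S -> { S }]
{{{}}{S}} => {{{}}{SS}}   [S -> S S]
{{{}}{SS}} => {{{}}{{S}S}}   [S -> { S }]
{{{}}{{S}S}} => {{{}}{{{}}S}}   [S -> { }]
{{{}}{{{}}S}} => {{{}}{{{}}{}}}   [S -> { }]

S => {S} => {SS} => {{S}S} => {{{}}S} => {{{}}{S}} => {{{}}{SS}} => {{{}}{{S}S}} => {{{}}{{{}}S}} => {{{}}{{{}}{}}}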